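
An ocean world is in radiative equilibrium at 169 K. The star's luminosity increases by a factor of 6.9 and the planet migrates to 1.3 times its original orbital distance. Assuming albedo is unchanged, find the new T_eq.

T_eq ∝ L^(1/4) · d^(−1/2).
T′ = 169 × 6.9^(1/4) / 1.3^(1/2) = 240 K.

T_eq ≈ 240 K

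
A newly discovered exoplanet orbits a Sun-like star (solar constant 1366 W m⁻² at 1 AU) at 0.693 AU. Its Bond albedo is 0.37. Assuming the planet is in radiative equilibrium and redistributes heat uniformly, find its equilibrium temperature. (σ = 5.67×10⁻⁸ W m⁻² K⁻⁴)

Flux at 0.693 AU: S = 1366/0.693² = 2840 W m⁻².
Energy balance: absorbed = emitted ⇒ πR²·S(1−A) = 4πR²·σT_eq⁴, so T_eq⁴ = S(1−A)/(4σ).
T_eq = [2840 × 0.63 / (4 × 5.67×10⁻⁸)]^(1/4) = (7.90×10⁹)^(1/4) = 298 K.

T_eq ≈ 298 K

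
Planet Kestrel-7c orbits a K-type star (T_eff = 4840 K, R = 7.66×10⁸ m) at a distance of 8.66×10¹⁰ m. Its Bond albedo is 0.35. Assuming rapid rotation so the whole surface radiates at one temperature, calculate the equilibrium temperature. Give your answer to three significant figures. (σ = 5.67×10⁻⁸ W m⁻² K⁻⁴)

L = 4πR_⋆²σT_⋆⁴ = 4π(7.66×10⁸)² × 5.67×10⁻⁸ × (4840)⁴ = 2.29×10²⁶ W.
S = L/(4πd²) = 2430 W m⁻².
Energy balance: absorbed = emitted ⇒ πR²·S(1−A) = 4πR²·σT_eq⁴, so T_eq⁴ = S(1−A)/(4σ).
T_eq = [2430 × 0.65 / (4 × 5.67×10⁻⁸)]^(1/4) = (6.98×10⁹)^(1/4) = 289 K.

T_eq ≈ 289 K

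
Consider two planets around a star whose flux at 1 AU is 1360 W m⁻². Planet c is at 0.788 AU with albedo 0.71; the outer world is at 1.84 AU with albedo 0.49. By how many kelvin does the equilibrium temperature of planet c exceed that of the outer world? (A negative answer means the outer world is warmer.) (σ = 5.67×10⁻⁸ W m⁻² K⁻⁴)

T_eq = [S₀(1−A)/(4σd²)]^(1/4), so T ∝ (1−A)^(1/4) / √d.
T₁ = [1360×0.29/(4×5.67×10⁻⁸×0.788²)]^(1/4) = 230.04 K.
T₂ = [1360×0.51/(4×5.67×10⁻⁸×1.84²)]^(1/4) = 173.36 K.

ΔT ≈ 56.7 K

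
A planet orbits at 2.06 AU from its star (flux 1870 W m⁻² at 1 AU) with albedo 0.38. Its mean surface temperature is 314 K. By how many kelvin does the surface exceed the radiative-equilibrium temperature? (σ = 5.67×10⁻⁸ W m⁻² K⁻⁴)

S = 1870/2.06² = 440.7 W m⁻².
T_eq = [S(1−A)/(4σ)]^(1/4) = [440.7×0.62/(4×5.67×10⁻⁸)]^(1/4) = 186.3 K.
ΔT = T_surf − T_eq = 314 − 186.3.

ΔT ≈ 127.7 K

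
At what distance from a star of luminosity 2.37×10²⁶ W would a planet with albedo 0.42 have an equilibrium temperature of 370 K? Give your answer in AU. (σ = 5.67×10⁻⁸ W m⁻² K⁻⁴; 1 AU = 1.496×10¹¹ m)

d ≈ 0.339 AU

From T_eq⁴ = L(1−A)/(16πσd²): d = √[L(1−A)/(16πσT_eq⁴)].
d = √[2.37×10²⁶ × 0.58 / (16π × 5.67×10⁻⁸ × (370)⁴)] = 5.07×10¹⁰ m = 0.339 AU.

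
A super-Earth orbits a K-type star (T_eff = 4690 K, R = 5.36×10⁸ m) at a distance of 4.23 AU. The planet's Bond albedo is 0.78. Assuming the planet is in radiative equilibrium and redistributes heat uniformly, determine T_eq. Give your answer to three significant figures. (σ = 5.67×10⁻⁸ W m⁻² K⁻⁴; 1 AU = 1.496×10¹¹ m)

d = 4.23 AU = 6.33×10¹¹ m.
L = 4πR_⋆²σT_⋆⁴ = 4π(5.36×10⁸)² × 5.67×10⁻⁸ × (4690)⁴ = 9.90×10²⁵ W.
S = L/(4πd²) = 19.7 W m⁻².
Energy balance: absorbed = emitted ⇒ πR²·S(1−A) = 4πR²·σT_eq⁴, so T_eq⁴ = S(1−A)/(4σ).
T_eq = [19.7 × 0.22 / (4 × 5.67×10⁻⁸)]^(1/4) = (1.91×10⁷)^(1/4) = 66.1 K.

T_eq ≈ 66.1 K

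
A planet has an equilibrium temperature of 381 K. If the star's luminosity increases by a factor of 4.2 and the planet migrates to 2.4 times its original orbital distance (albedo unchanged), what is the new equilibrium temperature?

T_eq ≈ 352 K

T_eq ∝ L^(1/4) · d^(−1/2).
T′ = 381 × 4.2^(1/4) / 2.4^(1/2) = 352 K.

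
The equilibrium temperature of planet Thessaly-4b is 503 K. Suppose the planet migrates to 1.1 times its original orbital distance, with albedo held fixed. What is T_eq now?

T_eq ∝ L^(1/4) · d^(−1/2).
T′ = 503 / 1.1^(1/2) = 480 K.

T_eq ≈ 480 K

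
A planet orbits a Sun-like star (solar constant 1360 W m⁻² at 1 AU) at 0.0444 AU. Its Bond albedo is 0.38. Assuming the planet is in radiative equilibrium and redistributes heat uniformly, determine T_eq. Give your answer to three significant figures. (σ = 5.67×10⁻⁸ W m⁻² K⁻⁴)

Flux at 0.0444 AU: S = 1360/0.0444² = 6.90×10⁵ W m⁻².
Energy balance: absorbed = emitted ⇒ πR²·S(1−A) = 4πR²·σT_eq⁴, so T_eq⁴ = S(1−A)/(4σ).
T_eq = [6.90×10⁵ × 0.62 / (4 × 5.67×10⁻⁸)]^(1/4) = (1.89×10¹²)^(1/4) = 1170 K.

T_eq ≈ 1170 K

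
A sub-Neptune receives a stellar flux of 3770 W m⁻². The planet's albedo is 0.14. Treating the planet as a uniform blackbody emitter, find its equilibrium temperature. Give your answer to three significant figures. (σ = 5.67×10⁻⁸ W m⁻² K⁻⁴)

T_eq ≈ 346 K

Energy balance: absorbed = emitted ⇒ πR²·S(1−A) = 4πR²·σT_eq⁴, so T_eq⁴ = S(1−A)/(4σ).
T_eq = [3770 × 0.86 / (4 × 5.67×10⁻⁸)]^(1/4) = (1.43×10¹⁰)^(1/4) = 346 K.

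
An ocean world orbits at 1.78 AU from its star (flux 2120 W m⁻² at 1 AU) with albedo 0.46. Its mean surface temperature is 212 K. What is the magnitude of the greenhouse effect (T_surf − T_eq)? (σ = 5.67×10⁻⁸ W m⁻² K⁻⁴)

S = 2120/1.78² = 669.1 W m⁻².
T_eq = [S(1−A)/(4σ)]^(1/4) = [669.1×0.54/(4×5.67×10⁻⁸)]^(1/4) = 199.8 K.
ΔT = T_surf − T_eq = 212 − 199.8.

ΔT ≈ 12.2 K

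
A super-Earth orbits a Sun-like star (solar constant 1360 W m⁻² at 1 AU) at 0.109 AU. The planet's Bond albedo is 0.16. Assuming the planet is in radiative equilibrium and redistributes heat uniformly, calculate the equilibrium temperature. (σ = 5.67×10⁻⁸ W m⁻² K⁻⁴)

T_eq ≈ 807 K

Flux at 0.109 AU: S = 1360/0.109² = 1.14×10⁵ W m⁻².
Energy balance: absorbed = emitted ⇒ πR²·S(1−A) = 4πR²·σT_eq⁴, so T_eq⁴ = S(1−A)/(4σ).
T_eq = [1.14×10⁵ × 0.84 / (4 × 5.67×10⁻⁸)]^(1/4) = (4.24×10¹¹)^(1/4) = 807 K.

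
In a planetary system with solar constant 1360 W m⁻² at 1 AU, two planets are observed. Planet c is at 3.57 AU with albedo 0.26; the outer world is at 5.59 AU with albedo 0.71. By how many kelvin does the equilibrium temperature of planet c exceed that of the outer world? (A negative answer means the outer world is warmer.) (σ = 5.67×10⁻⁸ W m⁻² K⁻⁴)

T_eq = [S₀(1−A)/(4σd²)]^(1/4), so T ∝ (1−A)^(1/4) / √d.
T₁ = [1360×0.74/(4×5.67×10⁻⁸×3.57²)]^(1/4) = 136.60 K.
T₂ = [1360×0.29/(4×5.67×10⁻⁸×5.59²)]^(1/4) = 86.37 K.

ΔT ≈ 50.2 K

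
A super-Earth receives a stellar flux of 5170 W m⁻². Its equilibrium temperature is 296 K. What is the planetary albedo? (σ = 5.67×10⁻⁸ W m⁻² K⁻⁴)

From T_eq⁴ = S(1−A)/(4σ): 1−A = 4σT_eq⁴/S.
1−A = 4 × 5.67×10⁻⁸ × (296)⁴ / 5170 = 0.337.

A ≈ 0.66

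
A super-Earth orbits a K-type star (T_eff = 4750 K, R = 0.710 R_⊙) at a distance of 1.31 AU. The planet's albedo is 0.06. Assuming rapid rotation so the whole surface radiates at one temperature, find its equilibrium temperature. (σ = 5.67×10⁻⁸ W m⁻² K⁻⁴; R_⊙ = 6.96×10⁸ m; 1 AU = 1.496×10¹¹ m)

R_⋆ = 0.710 × 6.96×10⁸ = 4.94×10⁸ m.
d = 1.31 AU = 1.96×10¹¹ m.
L = 4πR_⋆²σT_⋆⁴ = 4π(4.94×10⁸)² × 5.67×10⁻⁸ × (4750)⁴ = 8.86×10²⁵ W.
S = L/(4πd²) = 184 W m⁻².
Energy balance: absorbed = emitted ⇒ πR²·S(1−A) = 4πR²·σT_eq⁴, so T_eq⁴ = S(1−A)/(4σ).
T_eq = [184 × 0.94 / (4 × 5.67×10⁻⁸)]^(1/4) = (7.61×10⁸)^(1/4) = 166 K.

T_eq ≈ 166 K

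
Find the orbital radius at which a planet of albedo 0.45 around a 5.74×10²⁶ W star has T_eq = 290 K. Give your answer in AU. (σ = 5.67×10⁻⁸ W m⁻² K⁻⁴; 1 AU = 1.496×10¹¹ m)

d ≈ 0.837 AU

From T_eq⁴ = L(1−A)/(16πσd²): d = √[L(1−A)/(16πσT_eq⁴)].
d = √[5.74×10²⁶ × 0.55 / (16π × 5.67×10⁻⁸ × (290)⁴)] = 1.25×10¹¹ m = 0.837 AU.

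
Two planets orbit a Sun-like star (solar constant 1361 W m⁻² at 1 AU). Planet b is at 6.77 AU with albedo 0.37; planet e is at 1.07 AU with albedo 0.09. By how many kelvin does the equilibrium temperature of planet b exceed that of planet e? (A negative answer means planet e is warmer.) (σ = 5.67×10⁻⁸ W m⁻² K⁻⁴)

ΔT ≈ -167.5 K

T_eq = [S₀(1−A)/(4σd²)]^(1/4), so T ∝ (1−A)^(1/4) / √d.
T₁ = [1361×0.63/(4×5.67×10⁻⁸×6.77²)]^(1/4) = 95.30 K.
T₂ = [1361×0.91/(4×5.67×10⁻⁸×1.07²)]^(1/4) = 262.80 K.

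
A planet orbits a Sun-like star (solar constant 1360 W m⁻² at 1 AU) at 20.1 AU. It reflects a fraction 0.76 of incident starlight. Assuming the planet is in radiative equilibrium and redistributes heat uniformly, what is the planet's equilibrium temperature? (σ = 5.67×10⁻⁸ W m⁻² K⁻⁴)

Flux at 20.1 AU: S = 1360/20.1² = 3.37 W m⁻².
Energy balance: absorbed = emitted ⇒ πR²·S(1−A) = 4πR²·σT_eq⁴, so T_eq⁴ = S(1−A)/(4σ).
T_eq = [3.37 × 0.24 / (4 × 5.67×10⁻⁸)]^(1/4) = (3.56×10⁶)^(1/4) = 43.4 K.

T_eq ≈ 43.4 K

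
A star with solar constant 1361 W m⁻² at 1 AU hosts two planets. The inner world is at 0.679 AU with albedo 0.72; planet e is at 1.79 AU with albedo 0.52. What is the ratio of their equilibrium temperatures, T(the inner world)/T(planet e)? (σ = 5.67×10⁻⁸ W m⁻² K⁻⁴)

T₁/T₂ ≈ 1.419

T_eq = [S₀(1−A)/(4σd²)]^(1/4), so T ∝ (1−A)^(1/4) / √d.
T₁ = [1361×0.28/(4×5.67×10⁻⁸×0.679²)]^(1/4) = 245.70 K.
T₂ = [1361×0.48/(4×5.67×10⁻⁸×1.79²)]^(1/4) = 173.16 K.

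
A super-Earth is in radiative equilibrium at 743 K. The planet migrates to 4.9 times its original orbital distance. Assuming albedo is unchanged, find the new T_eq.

T_eq ≈ 336 K

T_eq ∝ L^(1/4) · d^(−1/2).
T′ = 743 / 4.9^(1/2) = 336 K.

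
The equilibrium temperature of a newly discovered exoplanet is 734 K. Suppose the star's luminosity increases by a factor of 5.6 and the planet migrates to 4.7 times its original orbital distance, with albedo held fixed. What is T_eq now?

T_eq ≈ 521 K

T_eq ∝ L^(1/4) · d^(−1/2).
T′ = 734 × 5.6^(1/4) / 4.7^(1/2) = 521 K.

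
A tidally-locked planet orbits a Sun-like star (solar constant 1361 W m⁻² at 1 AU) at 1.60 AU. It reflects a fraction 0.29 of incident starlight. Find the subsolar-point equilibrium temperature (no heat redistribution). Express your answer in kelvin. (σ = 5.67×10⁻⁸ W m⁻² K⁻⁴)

T_ss ≈ 286 K

Flux at 1.60 AU: S = 1361/1.60² = 532 W m⁻².
At the subsolar point the surface absorbs S(1−A) and emits σT⁴ per unit area — no factor of 4, since only the local patch is in balance.
T = [532 × 0.71 / 5.67×10⁻⁸]^(1/4) = (6.66×10⁹)^(1/4) = 286 K.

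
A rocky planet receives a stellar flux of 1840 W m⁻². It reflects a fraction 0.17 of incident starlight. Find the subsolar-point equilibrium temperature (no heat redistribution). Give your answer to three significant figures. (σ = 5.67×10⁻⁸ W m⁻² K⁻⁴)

T_ss ≈ 405 K

At the subsolar point the surface absorbs S(1−A) and emits σT⁴ per unit area — no factor of 4, since only the local patch is in balance.
T = [1840 × 0.83 / 5.67×10⁻⁸]^(1/4) = (2.69×10¹⁰)^(1/4) = 405 K.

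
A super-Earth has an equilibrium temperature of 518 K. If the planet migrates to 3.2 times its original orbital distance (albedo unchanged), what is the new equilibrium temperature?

T_eq ≈ 290 K

T_eq ∝ L^(1/4) · d^(−1/2).
T′ = 518 / 3.2^(1/2) = 290 K.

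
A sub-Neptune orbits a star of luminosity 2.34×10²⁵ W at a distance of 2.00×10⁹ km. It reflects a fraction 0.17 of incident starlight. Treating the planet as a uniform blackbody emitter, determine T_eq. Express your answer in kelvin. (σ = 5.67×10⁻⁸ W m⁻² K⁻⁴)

T_eq ≈ 36.1 K

d = 2.00×10⁹ km = 2.00×10¹² m.
Flux: S = L/(4πd²) = 2.34×10²⁵/(4π×(2.00×10¹²)²) = 0.466 W m⁻².
Energy balance: absorbed = emitted ⇒ πR²·S(1−A) = 4πR²·σT_eq⁴, so T_eq⁴ = S(1−A)/(4σ).
T_eq = [0.466 × 0.83 / (4 × 5.67×10⁻⁸)]^(1/4) = (1.70×10⁶)^(1/4) = 36.1 K.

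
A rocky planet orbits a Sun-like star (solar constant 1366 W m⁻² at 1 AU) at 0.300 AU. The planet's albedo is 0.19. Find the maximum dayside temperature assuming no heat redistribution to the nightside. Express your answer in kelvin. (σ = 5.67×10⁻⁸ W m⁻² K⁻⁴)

T_ss ≈ 682 K

Flux at 0.300 AU: S = 1366/0.300² = 1.52×10⁴ W m⁻².
With no redistribution each surface element balances locally: S(1−A) = σT⁴.
T = [1.52×10⁴ × 0.81 / 5.67×10⁻⁸]^(1/4) = (2.17×10¹¹)^(1/4) = 682 K.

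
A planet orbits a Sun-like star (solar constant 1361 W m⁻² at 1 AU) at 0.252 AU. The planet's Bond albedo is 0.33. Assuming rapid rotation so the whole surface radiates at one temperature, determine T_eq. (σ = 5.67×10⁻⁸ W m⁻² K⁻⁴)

Flux at 0.252 AU: S = 1361/0.252² = 2.14×10⁴ W m⁻².
Energy balance: absorbed = emitted ⇒ πR²·S(1−A) = 4πR²·σT_eq⁴, so T_eq⁴ = S(1−A)/(4σ).
T_eq = [2.14×10⁴ × 0.67 / (4 × 5.67×10⁻⁸)]^(1/4) = (6.33×10¹⁰)^(1/4) = 502 K.

T_eq ≈ 502 K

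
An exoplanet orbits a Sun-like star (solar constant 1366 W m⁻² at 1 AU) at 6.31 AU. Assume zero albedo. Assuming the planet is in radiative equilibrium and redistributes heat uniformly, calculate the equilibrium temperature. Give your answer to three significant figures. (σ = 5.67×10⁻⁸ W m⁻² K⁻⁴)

Flux at 6.31 AU: S = 1366/6.31² = 34.3 W m⁻².
Energy balance: absorbed = emitted ⇒ πR²·S(1−A) = 4πR²·σT_eq⁴, so T_eq⁴ = S(1−A)/(4σ).
T_eq = [34.3 × 1.00 / (4 × 5.67×10⁻⁸)]^(1/4) = (1.51×10⁸)^(1/4) = 111 K.

T_eq ≈ 111 K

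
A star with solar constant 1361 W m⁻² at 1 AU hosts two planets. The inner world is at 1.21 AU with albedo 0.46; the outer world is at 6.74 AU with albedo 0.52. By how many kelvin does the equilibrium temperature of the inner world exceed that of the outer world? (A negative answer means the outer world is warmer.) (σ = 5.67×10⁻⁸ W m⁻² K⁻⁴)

T_eq = [S₀(1−A)/(4σd²)]^(1/4), so T ∝ (1−A)^(1/4) / √d.
T₁ = [1361×0.54/(4×5.67×10⁻⁸×1.21²)]^(1/4) = 216.90 K.
T₂ = [1361×0.48/(4×5.67×10⁻⁸×6.74²)]^(1/4) = 89.23 K.

ΔT ≈ 127.7 K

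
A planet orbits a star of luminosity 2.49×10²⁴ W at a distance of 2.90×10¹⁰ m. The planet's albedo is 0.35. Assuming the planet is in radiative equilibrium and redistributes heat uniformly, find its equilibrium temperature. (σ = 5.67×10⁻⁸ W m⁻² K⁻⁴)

T_eq ≈ 161 K

Flux: S = L/(4πd²) = 2.49×10²⁴/(4π×(2.90×10¹⁰)²) = 236 W m⁻².
Energy balance: absorbed = emitted ⇒ πR²·S(1−A) = 4πR²·σT_eq⁴, so T_eq⁴ = S(1−A)/(4σ).
T_eq = [236 × 0.65 / (4 × 5.67×10⁻⁸)]^(1/4) = (6.75×10⁸)^(1/4) = 161 K.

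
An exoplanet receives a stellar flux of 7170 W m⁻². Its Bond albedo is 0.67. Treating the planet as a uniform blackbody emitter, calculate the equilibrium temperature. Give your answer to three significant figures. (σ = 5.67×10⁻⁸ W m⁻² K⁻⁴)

T_eq ≈ 320 K

Energy balance: absorbed = emitted ⇒ πR²·S(1−A) = 4πR²·σT_eq⁴, so T_eq⁴ = S(1−A)/(4σ).
T_eq = [7170 × 0.33 / (4 × 5.67×10⁻⁸)]^(1/4) = (1.04×10¹⁰)^(1/4) = 320 K.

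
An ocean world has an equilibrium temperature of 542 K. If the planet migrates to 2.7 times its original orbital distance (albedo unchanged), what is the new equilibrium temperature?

T_eq ≈ 330 K

T_eq ∝ L^(1/4) · d^(−1/2).
T′ = 542 / 2.7^(1/2) = 330 K.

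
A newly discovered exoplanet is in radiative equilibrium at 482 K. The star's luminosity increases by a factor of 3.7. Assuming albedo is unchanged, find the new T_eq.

T_eq ≈ 668 K

T_eq ∝ L^(1/4) · d^(−1/2).
T′ = 482 × 3.7^(1/4) = 668 K.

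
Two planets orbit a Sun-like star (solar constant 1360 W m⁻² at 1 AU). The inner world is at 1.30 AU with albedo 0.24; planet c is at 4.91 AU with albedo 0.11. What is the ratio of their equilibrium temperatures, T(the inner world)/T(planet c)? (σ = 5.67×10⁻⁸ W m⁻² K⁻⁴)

T₁/T₂ ≈ 1.868

T_eq = [S₀(1−A)/(4σd²)]^(1/4), so T ∝ (1−A)^(1/4) / √d.
T₁ = [1360×0.76/(4×5.67×10⁻⁸×1.30²)]^(1/4) = 227.88 K.
T₂ = [1360×0.89/(4×5.67×10⁻⁸×4.91²)]^(1/4) = 121.98 K.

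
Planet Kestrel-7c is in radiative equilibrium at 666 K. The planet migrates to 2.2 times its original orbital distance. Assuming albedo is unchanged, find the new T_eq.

T_eq ≈ 449 K

T_eq ∝ L^(1/4) · d^(−1/2).
T′ = 666 / 2.2^(1/2) = 449 K.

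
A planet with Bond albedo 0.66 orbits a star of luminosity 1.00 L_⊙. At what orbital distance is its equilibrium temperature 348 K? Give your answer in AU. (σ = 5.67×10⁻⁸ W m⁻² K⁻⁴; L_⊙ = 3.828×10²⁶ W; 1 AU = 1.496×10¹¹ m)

d ≈ 0.373 AU

L = 1.00 × 3.828×10²⁶ = 3.83×10²⁶ W.
From T_eq⁴ = L(1−A)/(16πσd²): d = √[L(1−A)/(16πσT_eq⁴)].
d = √[3.83×10²⁶ × 0.34 / (16π × 5.67×10⁻⁸ × (348)⁴)] = 5.58×10¹⁰ m = 0.373 AU.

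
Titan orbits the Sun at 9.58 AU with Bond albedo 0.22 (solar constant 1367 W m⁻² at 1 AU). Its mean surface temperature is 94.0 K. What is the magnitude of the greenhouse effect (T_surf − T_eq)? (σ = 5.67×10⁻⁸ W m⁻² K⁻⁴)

ΔT ≈ 9.4 K

S = 1367/9.58² = 14.89 W m⁻².
T_eq = [S(1−A)/(4σ)]^(1/4) = [14.89×0.78/(4×5.67×10⁻⁸)]^(1/4) = 84.6 K.
ΔT = T_surf − T_eq = 94 − 84.6.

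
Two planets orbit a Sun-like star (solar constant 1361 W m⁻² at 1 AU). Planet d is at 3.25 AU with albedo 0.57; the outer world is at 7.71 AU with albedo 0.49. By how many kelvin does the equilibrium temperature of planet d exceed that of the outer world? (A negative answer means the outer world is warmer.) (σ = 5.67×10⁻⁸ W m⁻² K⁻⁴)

ΔT ≈ 40.3 K

T_eq = [S₀(1−A)/(4σd²)]^(1/4), so T ∝ (1−A)^(1/4) / √d.
T₁ = [1361×0.43/(4×5.67×10⁻⁸×3.25²)]^(1/4) = 125.02 K.
T₂ = [1361×0.51/(4×5.67×10⁻⁸×7.71²)]^(1/4) = 84.71 K.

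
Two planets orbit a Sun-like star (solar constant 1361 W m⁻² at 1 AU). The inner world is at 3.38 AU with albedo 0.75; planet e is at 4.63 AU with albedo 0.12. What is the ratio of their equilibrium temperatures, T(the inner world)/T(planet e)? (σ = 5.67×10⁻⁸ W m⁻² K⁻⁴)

T₁/T₂ ≈ 0.854

T_eq = [S₀(1−A)/(4σd²)]^(1/4), so T ∝ (1−A)^(1/4) / √d.
T₁ = [1361×0.25/(4×5.67×10⁻⁸×3.38²)]^(1/4) = 107.05 K.
T₂ = [1361×0.88/(4×5.67×10⁻⁸×4.63²)]^(1/4) = 125.28 K.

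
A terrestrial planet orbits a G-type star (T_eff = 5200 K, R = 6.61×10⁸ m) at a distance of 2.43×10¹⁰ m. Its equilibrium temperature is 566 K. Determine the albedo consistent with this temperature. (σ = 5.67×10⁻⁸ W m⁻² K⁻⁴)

L = 4πR_⋆²σT_⋆⁴ = 4π(6.61×10⁸)² × 5.67×10⁻⁸ × (5200)⁴ = 2.28×10²⁶ W.
S = L/(4πd²) = 3.07×10⁴ W m⁻².
From T_eq⁴ = S(1−A)/(4σ): 1−A = 4σT_eq⁴/S.
1−A = 4 × 5.67×10⁻⁸ × (566)⁴ / 3.07×10⁴ = 0.759.

A ≈ 0.24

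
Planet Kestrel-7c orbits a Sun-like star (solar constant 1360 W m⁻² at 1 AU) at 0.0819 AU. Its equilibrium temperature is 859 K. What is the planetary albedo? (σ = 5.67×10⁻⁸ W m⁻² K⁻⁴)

Flux at 0.0819 AU: S = 1360/0.0819² = 2.03×10⁵ W m⁻².
From T_eq⁴ = S(1−A)/(4σ): 1−A = 4σT_eq⁴/S.
1−A = 4 × 5.67×10⁻⁸ × (859)⁴ / 2.03×10⁵ = 0.609.

A ≈ 0.39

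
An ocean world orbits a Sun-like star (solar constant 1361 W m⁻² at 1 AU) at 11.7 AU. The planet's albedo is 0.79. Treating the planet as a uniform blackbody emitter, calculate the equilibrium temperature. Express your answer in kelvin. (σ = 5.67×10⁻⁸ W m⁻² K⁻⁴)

T_eq ≈ 55.1 K

Flux at 11.7 AU: S = 1361/11.7² = 9.94 W m⁻².
Energy balance: absorbed = emitted ⇒ πR²·S(1−A) = 4πR²·σT_eq⁴, so T_eq⁴ = S(1−A)/(4σ).
T_eq = [9.94 × 0.21 / (4 × 5.67×10⁻⁸)]^(1/4) = (9.21×10⁶)^(1/4) = 55.1 K.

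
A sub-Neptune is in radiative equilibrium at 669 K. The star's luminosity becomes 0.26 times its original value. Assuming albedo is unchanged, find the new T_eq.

T_eq ∝ L^(1/4) · d^(−1/2).
T′ = 669 × 0.26^(1/4) = 478 K.

T_eq ≈ 478 K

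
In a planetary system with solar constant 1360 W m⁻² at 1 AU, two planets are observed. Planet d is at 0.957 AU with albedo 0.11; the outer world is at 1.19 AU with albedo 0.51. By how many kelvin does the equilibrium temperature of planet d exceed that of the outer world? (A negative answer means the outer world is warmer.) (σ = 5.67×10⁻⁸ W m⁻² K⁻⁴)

T_eq = [S₀(1−A)/(4σd²)]^(1/4), so T ∝ (1−A)^(1/4) / √d.
T₁ = [1360×0.89/(4×5.67×10⁻⁸×0.957²)]^(1/4) = 276.29 K.
T₂ = [1360×0.49/(4×5.67×10⁻⁸×1.19²)]^(1/4) = 213.43 K.

ΔT ≈ 62.9 K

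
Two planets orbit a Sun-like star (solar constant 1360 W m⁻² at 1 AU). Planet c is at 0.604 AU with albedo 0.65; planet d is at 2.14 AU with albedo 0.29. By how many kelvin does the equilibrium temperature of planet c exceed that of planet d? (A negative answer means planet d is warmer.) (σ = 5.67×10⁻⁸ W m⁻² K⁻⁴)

ΔT ≈ 100.8 K

T_eq = [S₀(1−A)/(4σd²)]^(1/4), so T ∝ (1−A)^(1/4) / √d.
T₁ = [1360×0.35/(4×5.67×10⁻⁸×0.604²)]^(1/4) = 275.41 K.
T₂ = [1360×0.71/(4×5.67×10⁻⁸×2.14²)]^(1/4) = 174.62 K.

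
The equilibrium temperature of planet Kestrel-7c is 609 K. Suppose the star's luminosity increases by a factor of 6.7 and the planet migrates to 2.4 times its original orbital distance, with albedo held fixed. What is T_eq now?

T_eq ≈ 632 K

T_eq ∝ L^(1/4) · d^(−1/2).
T′ = 609 × 6.7^(1/4) / 2.4^(1/2) = 632 K.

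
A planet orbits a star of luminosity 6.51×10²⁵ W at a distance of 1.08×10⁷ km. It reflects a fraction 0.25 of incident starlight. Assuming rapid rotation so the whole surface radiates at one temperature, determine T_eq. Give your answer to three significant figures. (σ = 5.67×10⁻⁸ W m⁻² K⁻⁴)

d = 1.08×10⁷ km = 1.08×10¹⁰ m.
Flux: S = L/(4πd²) = 6.51×10²⁵/(4π×(1.08×10¹⁰)²) = 4.44×10⁴ W m⁻².
Energy balance: absorbed = emitted ⇒ πR²·S(1−A) = 4πR²·σT_eq⁴, so T_eq⁴ = S(1−A)/(4σ).
T_eq = [4.44×10⁴ × 0.75 / (4 × 5.67×10⁻⁸)]^(1/4) = (1.47×10¹¹)^(1/4) = 619 K.

T_eq ≈ 619 K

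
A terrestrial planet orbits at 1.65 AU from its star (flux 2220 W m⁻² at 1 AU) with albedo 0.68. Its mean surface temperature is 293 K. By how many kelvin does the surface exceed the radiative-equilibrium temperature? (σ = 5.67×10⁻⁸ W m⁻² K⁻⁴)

S = 2220/1.65² = 815.4 W m⁻².
T_eq = [S(1−A)/(4σ)]^(1/4) = [815.4×0.32/(4×5.67×10⁻⁸)]^(1/4) = 184.2 K.
ΔT = T_surf − T_eq = 293 − 184.2.

ΔT ≈ 108.8 K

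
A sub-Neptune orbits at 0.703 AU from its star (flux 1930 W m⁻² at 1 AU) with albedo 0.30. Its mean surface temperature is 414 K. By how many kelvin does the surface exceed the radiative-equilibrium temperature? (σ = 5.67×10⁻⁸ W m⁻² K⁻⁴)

S = 1930/0.703² = 3905 W m⁻².
T_eq = [S(1−A)/(4σ)]^(1/4) = [3905×0.70/(4×5.67×10⁻⁸)]^(1/4) = 331.3 K.
ΔT = T_surf − T_eq = 414 − 331.3.

ΔT ≈ 82.7 K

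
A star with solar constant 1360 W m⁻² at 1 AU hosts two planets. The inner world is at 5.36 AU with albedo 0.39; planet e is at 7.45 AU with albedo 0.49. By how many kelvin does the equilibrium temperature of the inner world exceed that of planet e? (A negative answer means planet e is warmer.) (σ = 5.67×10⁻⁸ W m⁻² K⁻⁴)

T_eq = [S₀(1−A)/(4σd²)]^(1/4), so T ∝ (1−A)^(1/4) / √d.
T₁ = [1360×0.61/(4×5.67×10⁻⁸×5.36²)]^(1/4) = 106.22 K.
T₂ = [1360×0.51/(4×5.67×10⁻⁸×7.45²)]^(1/4) = 86.16 K.

ΔT ≈ 20.1 K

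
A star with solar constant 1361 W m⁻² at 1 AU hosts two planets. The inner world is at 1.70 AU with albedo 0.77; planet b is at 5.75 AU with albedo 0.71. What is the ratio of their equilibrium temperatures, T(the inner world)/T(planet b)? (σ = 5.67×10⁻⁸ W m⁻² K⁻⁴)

T_eq = [S₀(1−A)/(4σd²)]^(1/4), so T ∝ (1−A)^(1/4) / √d.
T₁ = [1361×0.23/(4×5.67×10⁻⁸×1.70²)]^(1/4) = 147.83 K.
T₂ = [1361×0.29/(4×5.67×10⁻⁸×5.75²)]^(1/4) = 85.18 K.

T₁/T₂ ≈ 1.736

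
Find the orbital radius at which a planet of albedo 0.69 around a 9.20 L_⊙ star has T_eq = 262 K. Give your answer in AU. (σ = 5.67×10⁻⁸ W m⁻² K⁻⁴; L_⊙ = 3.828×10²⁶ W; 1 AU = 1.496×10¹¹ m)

L = 9.20 × 3.828×10²⁶ = 3.52×10²⁷ W.
From T_eq⁴ = L(1−A)/(16πσd²): d = √[L(1−A)/(16πσT_eq⁴)].
d = √[3.52×10²⁷ × 0.31 / (16π × 5.67×10⁻⁸ × (262)⁴)] = 2.85×10¹¹ m = 1.91 AU.

d ≈ 1.91 AU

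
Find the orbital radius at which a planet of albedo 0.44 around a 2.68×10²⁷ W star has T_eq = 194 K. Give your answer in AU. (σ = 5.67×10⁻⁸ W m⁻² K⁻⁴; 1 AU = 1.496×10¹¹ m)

d ≈ 4.08 AU

From T_eq⁴ = L(1−A)/(16πσd²): d = √[L(1−A)/(16πσT_eq⁴)].
d = √[2.68×10²⁷ × 0.56 / (16π × 5.67×10⁻⁸ × (194)⁴)] = 6.10×10¹¹ m = 4.08 AU.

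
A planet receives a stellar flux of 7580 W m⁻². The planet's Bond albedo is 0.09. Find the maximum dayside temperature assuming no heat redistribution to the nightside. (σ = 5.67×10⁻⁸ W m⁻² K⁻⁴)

T_ss ≈ 591 K

With no redistribution each surface element balances locally: S(1−A) = σT⁴.
T = [7580 × 0.91 / 5.67×10⁻⁸]^(1/4) = (1.22×10¹¹)^(1/4) = 591 K.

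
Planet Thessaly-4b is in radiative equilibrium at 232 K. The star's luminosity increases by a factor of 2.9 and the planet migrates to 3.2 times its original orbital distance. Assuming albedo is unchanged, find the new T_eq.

T_eq ∝ L^(1/4) · d^(−1/2).
T′ = 232 × 2.9^(1/4) / 3.2^(1/2) = 169 K.

T_eq ≈ 169 K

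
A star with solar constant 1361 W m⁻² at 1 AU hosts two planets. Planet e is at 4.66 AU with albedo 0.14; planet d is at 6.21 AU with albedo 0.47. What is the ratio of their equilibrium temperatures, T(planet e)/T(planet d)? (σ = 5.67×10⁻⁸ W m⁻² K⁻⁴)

T₁/T₂ ≈ 1.303

T_eq = [S₀(1−A)/(4σd²)]^(1/4), so T ∝ (1−A)^(1/4) / √d.
T₁ = [1361×0.86/(4×5.67×10⁻⁸×4.66²)]^(1/4) = 124.16 K.
T₂ = [1361×0.53/(4×5.67×10⁻⁸×6.21²)]^(1/4) = 95.30 K.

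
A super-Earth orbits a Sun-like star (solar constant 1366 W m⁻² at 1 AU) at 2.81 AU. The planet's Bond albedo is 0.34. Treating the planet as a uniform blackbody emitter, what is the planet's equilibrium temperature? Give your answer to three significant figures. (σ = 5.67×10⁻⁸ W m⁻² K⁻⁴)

Flux at 2.81 AU: S = 1366/2.81² = 173 W m⁻².
Energy balance: absorbed = emitted ⇒ πR²·S(1−A) = 4πR²·σT_eq⁴, so T_eq⁴ = S(1−A)/(4σ).
T_eq = [173 × 0.66 / (4 × 5.67×10⁻⁸)]^(1/4) = (5.03×10⁸)^(1/4) = 150 K.

T_eq ≈ 150 K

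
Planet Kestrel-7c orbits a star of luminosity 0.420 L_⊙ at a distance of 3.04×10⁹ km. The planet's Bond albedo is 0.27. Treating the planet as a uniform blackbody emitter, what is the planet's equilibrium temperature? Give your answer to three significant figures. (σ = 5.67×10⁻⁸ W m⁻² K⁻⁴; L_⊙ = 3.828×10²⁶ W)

d = 3.04×10⁹ km = 3.04×10¹² m.
L = 0.420 × 3.828×10²⁶ = 1.61×10²⁶ W.
Flux: S = L/(4πd²) = 1.61×10²⁶/(4π×(3.04×10¹²)²) = 1.38 W m⁻².
Energy balance: absorbed = emitted ⇒ πR²·S(1−A) = 4πR²·σT_eq⁴, so T_eq⁴ = S(1−A)/(4σ).
T_eq = [1.38 × 0.73 / (4 × 5.67×10⁻⁸)]^(1/4) = (4.46×10⁶)^(1/4) = 45.9 K.

T_eq ≈ 45.9 K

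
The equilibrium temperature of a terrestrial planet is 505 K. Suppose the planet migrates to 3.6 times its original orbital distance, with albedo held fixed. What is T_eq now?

T_eq ≈ 266 K

T_eq ∝ L^(1/4) · d^(−1/2).
T′ = 505 / 3.6^(1/2) = 266 K.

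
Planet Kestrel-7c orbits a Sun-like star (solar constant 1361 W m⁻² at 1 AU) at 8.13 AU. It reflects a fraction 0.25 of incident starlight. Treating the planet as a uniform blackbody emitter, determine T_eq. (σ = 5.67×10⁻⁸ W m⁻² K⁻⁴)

Flux at 8.13 AU: S = 1361/8.13² = 20.6 W m⁻².
Energy balance: absorbed = emitted ⇒ πR²·S(1−A) = 4πR²·σT_eq⁴, so T_eq⁴ = S(1−A)/(4σ).
T_eq = [20.6 × 0.75 / (4 × 5.67×10⁻⁸)]^(1/4) = (6.81×10⁷)^(1/4) = 90.8 K.

T_eq ≈ 90.8 K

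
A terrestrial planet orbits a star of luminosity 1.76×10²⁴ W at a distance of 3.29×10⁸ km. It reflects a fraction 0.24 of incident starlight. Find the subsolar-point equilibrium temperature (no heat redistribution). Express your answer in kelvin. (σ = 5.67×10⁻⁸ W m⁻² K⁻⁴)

T_ss ≈ 64.5 K

d = 3.29×10⁸ km = 3.29×10¹¹ m.
Flux: S = L/(4πd²) = 1.76×10²⁴/(4π×(3.29×10¹¹)²) = 1.29 W m⁻².
At the subsolar point the surface absorbs S(1−A) and emits σT⁴ per unit area — no factor of 4, since only the local patch is in balance.
T = [1.29 × 0.76 / 5.67×10⁻⁸]^(1/4) = (1.73×10⁷)^(1/4) = 64.5 K.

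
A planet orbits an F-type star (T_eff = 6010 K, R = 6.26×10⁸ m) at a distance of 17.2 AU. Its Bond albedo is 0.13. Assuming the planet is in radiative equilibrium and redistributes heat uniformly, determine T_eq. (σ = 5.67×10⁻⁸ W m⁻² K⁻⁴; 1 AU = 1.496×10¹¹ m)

T_eq ≈ 64.0 K

d = 17.2 AU = 2.57×10¹² m.
L = 4πR_⋆²σT_⋆⁴ = 4π(6.26×10⁸)² × 5.67×10⁻⁸ × (6010)⁴ = 3.64×10²⁶ W.
S = L/(4πd²) = 4.38 W m⁻².
Energy balance: absorbed = emitted ⇒ πR²·S(1−A) = 4πR²·σT_eq⁴, so T_eq⁴ = S(1−A)/(4σ).
T_eq = [4.38 × 0.87 / (4 × 5.67×10⁻⁸)]^(1/4) = (1.68×10⁷)^(1/4) = 64.0 K.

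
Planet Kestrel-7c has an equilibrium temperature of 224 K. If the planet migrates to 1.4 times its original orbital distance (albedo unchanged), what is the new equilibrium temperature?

T_eq ≈ 189 K

T_eq ∝ L^(1/4) · d^(−1/2).
T′ = 224 / 1.4^(1/2) = 189 K.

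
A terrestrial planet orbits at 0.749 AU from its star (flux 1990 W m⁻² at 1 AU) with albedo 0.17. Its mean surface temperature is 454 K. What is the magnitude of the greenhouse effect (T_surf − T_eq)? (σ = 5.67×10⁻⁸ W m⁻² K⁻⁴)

S = 1990/0.749² = 3547 W m⁻².
T_eq = [S(1−A)/(4σ)]^(1/4) = [3547×0.83/(4×5.67×10⁻⁸)]^(1/4) = 337.5 K.
ΔT = T_surf − T_eq = 454 − 337.5.

ΔT ≈ 116.5 K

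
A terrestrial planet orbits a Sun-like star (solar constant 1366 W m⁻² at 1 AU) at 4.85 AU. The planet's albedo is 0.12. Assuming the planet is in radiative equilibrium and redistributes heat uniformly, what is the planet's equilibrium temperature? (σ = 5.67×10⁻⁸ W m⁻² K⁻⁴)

Flux at 4.85 AU: S = 1366/4.85² = 58.1 W m⁻².
Energy balance: absorbed = emitted ⇒ πR²·S(1−A) = 4πR²·σT_eq⁴, so T_eq⁴ = S(1−A)/(4σ).
T_eq = [58.1 × 0.88 / (4 × 5.67×10⁻⁸)]^(1/4) = (2.25×10⁸)^(1/4) = 123 K.

T_eq ≈ 123 K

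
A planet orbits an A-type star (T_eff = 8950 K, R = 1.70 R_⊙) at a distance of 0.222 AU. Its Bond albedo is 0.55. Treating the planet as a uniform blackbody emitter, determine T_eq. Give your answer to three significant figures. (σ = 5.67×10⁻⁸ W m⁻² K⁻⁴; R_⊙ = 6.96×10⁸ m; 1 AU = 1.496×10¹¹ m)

T_eq ≈ 978 K

R_⋆ = 1.70 × 6.96×10⁸ = 1.18×10⁹ m.
d = 0.222 AU = 3.32×10¹⁰ m.
L = 4πR_⋆²σT_⋆⁴ = 4π(1.18×10⁹)² × 5.67×10⁻⁸ × (8950)⁴ = 6.40×10²⁷ W.
S = L/(4πd²) = 4.62×10⁵ W m⁻².
Energy balance: absorbed = emitted ⇒ πR²·S(1−A) = 4πR²·σT_eq⁴, so T_eq⁴ = S(1−A)/(4σ).
T_eq = [4.62×10⁵ × 0.45 / (4 × 5.67×10⁻⁸)]^(1/4) = (9.16×10¹¹)^(1/4) = 978 K.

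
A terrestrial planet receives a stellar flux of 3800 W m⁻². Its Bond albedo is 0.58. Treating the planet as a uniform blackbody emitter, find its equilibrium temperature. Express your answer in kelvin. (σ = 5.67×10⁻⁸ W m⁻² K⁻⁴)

T_eq ≈ 290 K

Energy balance: absorbed = emitted ⇒ πR²·S(1−A) = 4πR²·σT_eq⁴, so T_eq⁴ = S(1−A)/(4σ).
T_eq = [3800 × 0.42 / (4 × 5.67×10⁻⁸)]^(1/4) = (7.04×10⁹)^(1/4) = 290 K.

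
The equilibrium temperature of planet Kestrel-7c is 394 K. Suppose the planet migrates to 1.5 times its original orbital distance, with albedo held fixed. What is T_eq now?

T_eq ≈ 322 K

T_eq ∝ L^(1/4) · d^(−1/2).
T′ = 394 / 1.5^(1/2) = 322 K.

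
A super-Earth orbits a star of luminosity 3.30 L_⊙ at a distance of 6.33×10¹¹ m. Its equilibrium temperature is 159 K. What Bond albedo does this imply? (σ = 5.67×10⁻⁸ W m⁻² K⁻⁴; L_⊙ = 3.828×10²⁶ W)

L = 3.30 × 3.828×10²⁶ = 1.26×10²⁷ W.
Flux: S = L/(4πd²) = 1.26×10²⁷/(4π×(6.33×10¹¹)²) = 251 W m⁻².
From T_eq⁴ = S(1−A)/(4σ): 1−A = 4σT_eq⁴/S.
1−A = 4 × 5.67×10⁻⁸ × (159)⁴ / 251 = 0.578.

A ≈ 0.42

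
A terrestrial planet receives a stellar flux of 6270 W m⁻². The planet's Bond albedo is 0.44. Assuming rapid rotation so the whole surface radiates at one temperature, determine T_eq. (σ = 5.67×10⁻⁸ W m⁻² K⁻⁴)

Energy balance: absorbed = emitted ⇒ πR²·S(1−A) = 4πR²·σT_eq⁴, so T_eq⁴ = S(1−A)/(4σ).
T_eq = [6270 × 0.56 / (4 × 5.67×10⁻⁸)]^(1/4) = (1.55×10¹⁰)^(1/4) = 353 K.

T_eq ≈ 353 K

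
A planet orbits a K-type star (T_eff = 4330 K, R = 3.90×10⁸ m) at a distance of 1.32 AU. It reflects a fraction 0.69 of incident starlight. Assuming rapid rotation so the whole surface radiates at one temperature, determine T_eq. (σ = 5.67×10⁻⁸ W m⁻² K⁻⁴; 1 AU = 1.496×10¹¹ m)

d = 1.32 AU = 1.97×10¹¹ m.
L = 4πR_⋆²σT_⋆⁴ = 4π(3.90×10⁸)² × 5.67×10⁻⁸ × (4330)⁴ = 3.81×10²⁵ W.
S = L/(4πd²) = 77.7 W m⁻².
Energy balance: absorbed = emitted ⇒ πR²·S(1−A) = 4πR²·σT_eq⁴, so T_eq⁴ = S(1−A)/(4σ).
T_eq = [77.7 × 0.31 / (4 × 5.67×10⁻⁸)]^(1/4) = (1.06×10⁸)^(1/4) = 102 K.

T_eq ≈ 102 K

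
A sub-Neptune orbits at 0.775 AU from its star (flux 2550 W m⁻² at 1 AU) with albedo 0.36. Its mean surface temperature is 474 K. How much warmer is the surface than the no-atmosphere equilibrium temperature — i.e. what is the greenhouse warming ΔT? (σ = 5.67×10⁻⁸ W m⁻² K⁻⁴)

ΔT ≈ 143.2 K

S = 2550/0.775² = 4246 W m⁻².
T_eq = [S(1−A)/(4σ)]^(1/4) = [4246×0.64/(4×5.67×10⁻⁸)]^(1/4) = 330.8 K.
ΔT = T_surf − T_eq = 474 − 330.8.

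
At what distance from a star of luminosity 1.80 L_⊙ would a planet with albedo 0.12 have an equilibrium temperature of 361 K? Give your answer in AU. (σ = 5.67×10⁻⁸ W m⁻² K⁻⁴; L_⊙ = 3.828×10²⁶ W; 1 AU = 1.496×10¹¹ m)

d ≈ 0.748 AU

L = 1.80 × 3.828×10²⁶ = 6.89×10²⁶ W.
From T_eq⁴ = L(1−A)/(16πσd²): d = √[L(1−A)/(16πσT_eq⁴)].
d = √[6.89×10²⁶ × 0.88 / (16π × 5.67×10⁻⁸ × (361)⁴)] = 1.12×10¹¹ m = 0.748 AU.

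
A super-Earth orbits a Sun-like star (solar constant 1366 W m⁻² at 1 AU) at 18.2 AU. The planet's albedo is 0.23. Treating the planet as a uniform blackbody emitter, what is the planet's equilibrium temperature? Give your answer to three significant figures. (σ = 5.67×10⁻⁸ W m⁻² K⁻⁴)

Flux at 18.2 AU: S = 1366/18.2² = 4.12 W m⁻².
Energy balance: absorbed = emitted ⇒ πR²·S(1−A) = 4πR²·σT_eq⁴, so T_eq⁴ = S(1−A)/(4σ).
T_eq = [4.12 × 0.77 / (4 × 5.67×10⁻⁸)]^(1/4) = (1.40×10⁷)^(1/4) = 61.2 K.

T_eq ≈ 61.2 K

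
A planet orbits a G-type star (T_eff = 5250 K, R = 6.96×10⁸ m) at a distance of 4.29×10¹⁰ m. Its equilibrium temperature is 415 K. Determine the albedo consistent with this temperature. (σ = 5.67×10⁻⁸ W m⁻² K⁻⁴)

L = 4πR_⋆²σT_⋆⁴ = 4π(6.96×10⁸)² × 5.67×10⁻⁸ × (5250)⁴ = 2.62×10²⁶ W.
S = L/(4πd²) = 1.13×10⁴ W m⁻².
From T_eq⁴ = S(1−A)/(4σ): 1−A = 4σT_eq⁴/S.
1−A = 4 × 5.67×10⁻⁸ × (415)⁴ / 1.13×10⁴ = 0.593.

A ≈ 0.41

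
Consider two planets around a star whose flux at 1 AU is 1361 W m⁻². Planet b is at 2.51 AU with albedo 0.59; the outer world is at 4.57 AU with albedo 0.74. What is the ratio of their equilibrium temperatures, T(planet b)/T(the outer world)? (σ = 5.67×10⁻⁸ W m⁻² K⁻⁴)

T_eq = [S₀(1−A)/(4σd²)]^(1/4), so T ∝ (1−A)^(1/4) / √d.
T₁ = [1361×0.41/(4×5.67×10⁻⁸×2.51²)]^(1/4) = 140.58 K.
T₂ = [1361×0.26/(4×5.67×10⁻⁸×4.57²)]^(1/4) = 92.97 K.

T₁/T₂ ≈ 1.512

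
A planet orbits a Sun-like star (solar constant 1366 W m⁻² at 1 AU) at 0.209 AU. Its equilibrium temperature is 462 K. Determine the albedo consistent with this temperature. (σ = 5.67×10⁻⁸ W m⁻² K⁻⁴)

A ≈ 0.67

Flux at 0.209 AU: S = 1366/0.209² = 3.13×10⁴ W m⁻².
From T_eq⁴ = S(1−A)/(4σ): 1−A = 4σT_eq⁴/S.
1−A = 4 × 5.67×10⁻⁸ × (462)⁴ / 3.13×10⁴ = 0.330.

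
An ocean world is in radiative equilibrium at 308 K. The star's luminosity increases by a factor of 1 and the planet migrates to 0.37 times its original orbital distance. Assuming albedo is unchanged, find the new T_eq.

T_eq ∝ L^(1/4) · d^(−1/2).
T′ = 308 × 1^(1/4) / 0.37^(1/2) = 506 K.

T_eq ≈ 506 K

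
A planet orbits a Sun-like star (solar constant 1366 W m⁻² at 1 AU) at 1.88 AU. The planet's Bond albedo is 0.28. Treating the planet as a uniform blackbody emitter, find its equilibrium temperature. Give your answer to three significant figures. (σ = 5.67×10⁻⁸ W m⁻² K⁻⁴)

T_eq ≈ 187 K

Flux at 1.88 AU: S = 1366/1.88² = 386 W m⁻².
Energy balance: absorbed = emitted ⇒ πR²·S(1−A) = 4πR²·σT_eq⁴, so T_eq⁴ = S(1−A)/(4σ).
T_eq = [386 × 0.72 / (4 × 5.67×10⁻⁸)]^(1/4) = (1.23×10⁹)^(1/4) = 187 K.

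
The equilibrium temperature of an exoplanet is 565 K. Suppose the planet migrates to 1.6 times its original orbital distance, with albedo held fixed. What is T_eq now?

T_eq ∝ L^(1/4) · d^(−1/2).
T′ = 565 / 1.6^(1/2) = 447 K.

T_eq ≈ 447 K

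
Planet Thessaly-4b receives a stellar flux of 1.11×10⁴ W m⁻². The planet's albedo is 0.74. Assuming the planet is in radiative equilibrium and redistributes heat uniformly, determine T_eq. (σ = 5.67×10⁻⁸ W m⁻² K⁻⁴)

Energy balance: absorbed = emitted ⇒ πR²·S(1−A) = 4πR²·σT_eq⁴, so T_eq⁴ = S(1−A)/(4σ).
T_eq = [1.11×10⁴ × 0.26 / (4 × 5.67×10⁻⁸)]^(1/4) = (1.27×10¹⁰)^(1/4) = 336 K.

T_eq ≈ 336 K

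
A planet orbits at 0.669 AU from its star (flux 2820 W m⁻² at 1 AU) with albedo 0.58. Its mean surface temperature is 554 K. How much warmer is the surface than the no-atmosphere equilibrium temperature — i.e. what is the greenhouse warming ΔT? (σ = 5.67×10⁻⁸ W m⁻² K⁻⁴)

S = 2820/0.669² = 6301 W m⁻².
T_eq = [S(1−A)/(4σ)]^(1/4) = [6301×0.42/(4×5.67×10⁻⁸)]^(1/4) = 328.7 K.
ΔT = T_surf − T_eq = 554 − 328.7.

ΔT ≈ 225.3 K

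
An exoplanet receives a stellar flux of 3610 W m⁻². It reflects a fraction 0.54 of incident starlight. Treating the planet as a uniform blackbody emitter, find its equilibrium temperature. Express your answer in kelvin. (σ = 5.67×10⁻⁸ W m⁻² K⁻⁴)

T_eq ≈ 293 K

Energy balance: absorbed = emitted ⇒ πR²·S(1−A) = 4πR²·σT_eq⁴, so T_eq⁴ = S(1−A)/(4σ).
T_eq = [3610 × 0.46 / (4 × 5.67×10⁻⁸)]^(1/4) = (7.32×10⁹)^(1/4) = 293 K.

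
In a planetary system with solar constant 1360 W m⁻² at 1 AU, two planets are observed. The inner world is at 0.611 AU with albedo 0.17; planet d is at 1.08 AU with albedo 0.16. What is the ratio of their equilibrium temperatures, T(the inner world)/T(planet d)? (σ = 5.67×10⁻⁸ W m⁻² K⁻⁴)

T_eq = [S₀(1−A)/(4σd²)]^(1/4), so T ∝ (1−A)^(1/4) / √d.
T₁ = [1360×0.83/(4×5.67×10⁻⁸×0.611²)]^(1/4) = 339.80 K.
T₂ = [1360×0.84/(4×5.67×10⁻⁸×1.08²)]^(1/4) = 256.35 K.

T₁/T₂ ≈ 1.326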